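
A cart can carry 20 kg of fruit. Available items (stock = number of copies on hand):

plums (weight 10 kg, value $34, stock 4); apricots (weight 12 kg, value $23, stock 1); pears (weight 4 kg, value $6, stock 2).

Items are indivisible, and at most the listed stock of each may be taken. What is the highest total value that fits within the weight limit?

Best selections within weight 20 and stock limits:
- 2×plums: weight 20, value 68
- 1×plums + 2×pears: weight 18, value 46
Best: $68.

$68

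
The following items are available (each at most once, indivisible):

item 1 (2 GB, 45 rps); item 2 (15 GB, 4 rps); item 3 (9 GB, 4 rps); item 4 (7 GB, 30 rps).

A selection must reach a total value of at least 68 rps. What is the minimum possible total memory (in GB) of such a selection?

9

Subsets with value ≥ 68, sorted by total memory:
- item 1+item 4: memory 9, value 75
- item 1+item 3+item 4: memory 18, value 79
Minimum memory: 9 GB.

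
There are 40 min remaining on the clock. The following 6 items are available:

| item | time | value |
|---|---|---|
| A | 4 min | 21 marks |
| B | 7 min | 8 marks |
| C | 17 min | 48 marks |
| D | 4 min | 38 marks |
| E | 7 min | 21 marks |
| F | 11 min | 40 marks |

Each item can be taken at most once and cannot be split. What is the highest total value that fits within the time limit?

147 marks

Check high-value combinations within 40 min:
- A+C+D+F: time 4+17+4+11=36, value 21+48+38+40=147
- C+D+E+F: time 17+4+7+11=39, value 48+38+21+40=147
- A+B+C+D+E: time 4+7+17+4+7=39, value 21+8+48+38+21=136
- B+C+D+F: time 7+17+4+11=39, value 8+48+38+40=134
- A+C+E+F: time 4+17+7+11=39, value 21+48+21+40=130
Best: 147 marks.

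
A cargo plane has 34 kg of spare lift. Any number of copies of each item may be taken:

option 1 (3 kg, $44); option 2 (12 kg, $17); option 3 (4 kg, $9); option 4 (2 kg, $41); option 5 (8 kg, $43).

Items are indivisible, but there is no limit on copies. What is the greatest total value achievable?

$697

Best value-per-unit is option 4 at 41/2, and filling with it alone uses weight 17×2=34. No mix of the others beats 17×41 = 697.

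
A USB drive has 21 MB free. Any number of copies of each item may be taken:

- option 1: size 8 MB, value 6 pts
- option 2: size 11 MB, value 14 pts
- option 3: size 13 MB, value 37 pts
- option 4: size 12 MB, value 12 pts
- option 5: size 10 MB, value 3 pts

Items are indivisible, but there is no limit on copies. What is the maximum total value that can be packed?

Best value-per-unit is option 3 at 37/13; filling with it alone gives 1×37 = 37.
Optimal mix: 1×option 1 + 1×option 3 → size 21, value 43.

43 pts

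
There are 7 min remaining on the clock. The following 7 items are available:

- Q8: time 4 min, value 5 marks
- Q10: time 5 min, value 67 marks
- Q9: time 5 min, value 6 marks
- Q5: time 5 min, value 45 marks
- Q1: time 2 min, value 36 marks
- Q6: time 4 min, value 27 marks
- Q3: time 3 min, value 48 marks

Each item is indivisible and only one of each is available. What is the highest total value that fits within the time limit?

This is a 0/1 knapsack; check combinations near the capacity.
- Q10+Q1: time 5+2=7, value 67+36=103
- Q1+Q3: time 2+3=5, value 36+48=84
- Q5+Q1: time 5+2=7, value 45+36=81
- Q6+Q3: time 4+3=7, value 27+48=75
Best: 103 marks.

103 marks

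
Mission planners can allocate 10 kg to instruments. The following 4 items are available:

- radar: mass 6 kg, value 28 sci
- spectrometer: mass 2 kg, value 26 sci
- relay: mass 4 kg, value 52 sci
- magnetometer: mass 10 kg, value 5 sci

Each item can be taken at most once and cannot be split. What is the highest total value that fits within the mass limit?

80 sci

Check high-value combinations within 10 kg:
- radar+relay: mass 6+4=10, value 28+52=80
- spectrometer+relay: mass 2+4=6, value 26+52=78
- radar+spectrometer: mass 6+2=8, value 28+26=54
- relay: mass 4, value 52
- radar: mass 6, value 28
Best: 80 sci.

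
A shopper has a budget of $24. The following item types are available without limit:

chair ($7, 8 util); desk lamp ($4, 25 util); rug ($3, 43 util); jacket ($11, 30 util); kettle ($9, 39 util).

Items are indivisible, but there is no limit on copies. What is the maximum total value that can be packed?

Best value-per-unit is rug at 43/3, and filling with it alone uses cost 8×3=24. No mix of the others beats 8×43 = 344.

344 util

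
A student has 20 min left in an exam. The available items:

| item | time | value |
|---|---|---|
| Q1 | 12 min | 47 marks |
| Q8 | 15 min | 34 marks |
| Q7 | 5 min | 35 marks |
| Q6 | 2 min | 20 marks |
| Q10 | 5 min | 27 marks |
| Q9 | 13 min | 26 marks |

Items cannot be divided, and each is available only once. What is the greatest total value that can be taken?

Check high-value combinations within 20 min:
- Q1+Q7+Q6: time 12+5+2=19, value 47+35+20=102
- Q1+Q6+Q10: time 12+2+5=19, value 47+20+27=94
- Q7+Q6+Q10: time 5+2+5=12, value 35+20+27=82
Best: 102 marks.

102 marks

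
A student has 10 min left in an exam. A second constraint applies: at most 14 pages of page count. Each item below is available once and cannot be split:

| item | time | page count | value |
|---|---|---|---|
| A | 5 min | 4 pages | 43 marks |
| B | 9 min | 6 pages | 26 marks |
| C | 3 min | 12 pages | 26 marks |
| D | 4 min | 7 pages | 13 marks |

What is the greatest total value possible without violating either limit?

Feasible sets respecting both limits:
- A+D: time 9, page count 11, value 56
- A: time 5, page count 4, value 43
- B: time 9, page count 6, value 26
- C: time 3, page count 12, value 26
Best: 56 marks.

56 marks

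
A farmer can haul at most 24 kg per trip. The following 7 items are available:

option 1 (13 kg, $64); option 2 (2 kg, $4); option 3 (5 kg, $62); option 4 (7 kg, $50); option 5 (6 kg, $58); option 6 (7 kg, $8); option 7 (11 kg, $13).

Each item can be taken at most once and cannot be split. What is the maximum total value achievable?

Check high-value combinations within 24 kg:
- option 1+option 3+option 5: weight 13+5+6=24, value 64+62+58=184
- option 2+option 3+option 4+option 5: weight 2+5+7+6=20, value 4+62+50+58=174
- option 3+option 4+option 5: weight 5+7+6=18, value 62+50+58=170
- option 2+option 3+option 5+option 7: weight 2+5+6+11=24, value 4+62+58+13=137
- option 3+option 5+option 7: weight 5+6+11=22, value 62+58+13=133
Best: $184.

$184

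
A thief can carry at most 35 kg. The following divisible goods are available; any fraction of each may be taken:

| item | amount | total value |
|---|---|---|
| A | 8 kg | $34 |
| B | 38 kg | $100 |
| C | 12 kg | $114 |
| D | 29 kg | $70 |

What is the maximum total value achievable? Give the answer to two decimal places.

Take in order of value per unit:
- C (114/12 per unit): all 12 → value 114, running total 114.00
- A (34/8 per unit): all 8 → value 34, running total 148.00
- B (100/38 per unit): 15 of 38 → value 15×100/38 = 39.4737, running total 187.47
Total 187.47.

187.47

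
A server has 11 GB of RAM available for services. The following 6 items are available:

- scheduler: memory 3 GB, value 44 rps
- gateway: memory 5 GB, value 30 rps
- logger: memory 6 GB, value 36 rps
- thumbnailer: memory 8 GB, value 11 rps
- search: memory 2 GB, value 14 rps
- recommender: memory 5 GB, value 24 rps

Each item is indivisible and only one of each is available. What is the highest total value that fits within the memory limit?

94 rps

Check high-value combinations within 11 GB:
- scheduler+logger+search: memory 3+6+2=11, value 44+36+14=94
- scheduler+gateway+search: memory 3+5+2=10, value 44+30+14=88
- scheduler+search+recommender: memory 3+2+5=10, value 44+14+24=82
Best: 94 rps.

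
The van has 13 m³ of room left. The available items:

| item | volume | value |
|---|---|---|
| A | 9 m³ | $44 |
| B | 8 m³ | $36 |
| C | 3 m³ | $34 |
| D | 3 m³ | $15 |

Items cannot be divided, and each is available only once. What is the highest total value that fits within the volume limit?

Check high-value combinations within 13 m³:
- A+C: volume 9+3=12, value 44+34=78
- B+C: volume 8+3=11, value 36+34=70
- A+D: volume 9+3=12, value 44+15=59
- B+D: volume 8+3=11, value 36+15=51
Best: $78.

$78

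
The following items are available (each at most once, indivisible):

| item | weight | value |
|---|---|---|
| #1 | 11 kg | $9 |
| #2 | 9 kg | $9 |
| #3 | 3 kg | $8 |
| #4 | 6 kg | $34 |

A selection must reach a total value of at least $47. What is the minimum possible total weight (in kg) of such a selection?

Subsets with value ≥ 47, sorted by total weight:
- #2+#3+#4: weight 18, value 51
- #1+#3+#4: weight 20, value 51
Minimum weight: 18 kg.

18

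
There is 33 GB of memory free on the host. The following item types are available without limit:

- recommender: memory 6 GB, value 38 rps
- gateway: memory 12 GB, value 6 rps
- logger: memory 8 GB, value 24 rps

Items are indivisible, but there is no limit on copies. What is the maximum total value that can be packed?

Best value-per-unit is recommender at 38/6, and filling with it alone uses memory 5×6=30. No mix of the others beats 5×38 = 190.

190 rps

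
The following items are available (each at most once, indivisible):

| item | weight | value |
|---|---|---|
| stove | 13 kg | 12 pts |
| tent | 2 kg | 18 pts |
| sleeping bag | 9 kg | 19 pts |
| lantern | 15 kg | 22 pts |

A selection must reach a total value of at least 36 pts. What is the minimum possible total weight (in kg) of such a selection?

Subsets with value ≥ 36, sorted by total weight:
- tent+sleeping bag: weight 11, value 37
- tent+lantern: weight 17, value 40
- stove+tent+sleeping bag: weight 24, value 49
- sleeping bag+lantern: weight 24, value 41
Minimum weight: 11 kg.

11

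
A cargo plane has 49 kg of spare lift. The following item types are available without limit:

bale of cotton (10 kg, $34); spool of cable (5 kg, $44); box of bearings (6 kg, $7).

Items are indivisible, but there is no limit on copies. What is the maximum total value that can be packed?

Best value-per-unit is spool of cable at 44/5, and filling with it alone uses weight 9×5=45. No mix of the others beats 9×44 = 396.

$396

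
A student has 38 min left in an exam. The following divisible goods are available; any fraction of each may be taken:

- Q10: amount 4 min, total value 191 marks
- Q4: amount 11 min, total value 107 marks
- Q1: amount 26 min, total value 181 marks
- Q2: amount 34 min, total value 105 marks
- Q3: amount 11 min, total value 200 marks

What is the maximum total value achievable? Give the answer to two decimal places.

581.54

Take in order of value per unit:
- Q10 (191/4 per unit): all 4 → value 191, running total 191.00
- Q3 (200/11 per unit): all 11 → value 200, running total 391.00
- Q4 (107/11 per unit): all 11 → value 107, running total 498.00
- Q1 (181/26 per unit): 12 of 26 → value 12×181/26 = 83.5385, running total 581.54
Total 581.54.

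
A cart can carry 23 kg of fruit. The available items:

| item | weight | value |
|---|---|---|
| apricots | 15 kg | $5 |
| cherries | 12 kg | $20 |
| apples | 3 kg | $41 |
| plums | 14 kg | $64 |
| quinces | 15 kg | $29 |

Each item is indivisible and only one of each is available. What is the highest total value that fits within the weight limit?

$105

Check high-value combinations within 23 kg:
- apples+plums: weight 3+14=17, value 41+64=105
- apples+quinces: weight 3+15=18, value 41+29=70
- plums: weight 14, value 64
- cherries+apples: weight 12+3=15, value 20+41=61
Best: $105.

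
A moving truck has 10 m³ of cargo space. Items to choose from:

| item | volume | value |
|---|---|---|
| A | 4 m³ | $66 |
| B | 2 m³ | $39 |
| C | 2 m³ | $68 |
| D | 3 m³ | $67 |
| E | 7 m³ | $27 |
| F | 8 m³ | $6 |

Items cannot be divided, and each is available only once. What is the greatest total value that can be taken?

$201

This is a 0/1 knapsack; check combinations near the capacity.
- A+C+D: volume 4+2+3=9, value 66+68+67=201
- B+C+D: volume 2+2+3=7, value 39+68+67=174
- A+B+C: volume 4+2+2=8, value 66+39+68=173
- A+B+D: volume 4+2+3=9, value 66+39+67=172
- C+D: volume 2+3=5, value 68+67=135
Best: $201.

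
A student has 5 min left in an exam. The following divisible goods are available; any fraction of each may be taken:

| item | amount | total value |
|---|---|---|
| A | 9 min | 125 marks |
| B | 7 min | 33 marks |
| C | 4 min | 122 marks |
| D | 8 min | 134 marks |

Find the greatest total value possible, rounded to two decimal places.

Take in order of value per unit:
- C (122/4 per unit): all 4 → value 122, running total 122.00
- D (134/8 per unit): 1 of 8 → value 1×134/8 = 16.7500, running total 138.75
Total 138.75.

138.75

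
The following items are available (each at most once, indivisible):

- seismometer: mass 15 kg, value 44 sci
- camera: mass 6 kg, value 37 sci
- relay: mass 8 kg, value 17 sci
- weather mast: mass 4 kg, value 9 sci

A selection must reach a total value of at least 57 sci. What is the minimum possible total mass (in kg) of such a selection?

Subsets with value ≥ 57, sorted by total mass:
- camera+relay+weather mast: mass 18, value 63
- seismometer+camera: mass 21, value 81
Minimum mass: 18 kg.

18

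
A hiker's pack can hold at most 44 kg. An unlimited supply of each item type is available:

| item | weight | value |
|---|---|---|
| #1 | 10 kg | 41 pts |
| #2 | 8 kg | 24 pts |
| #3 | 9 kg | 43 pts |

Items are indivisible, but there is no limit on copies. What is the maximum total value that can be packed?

Best value-per-unit is #3 at 43/9; filling with it alone gives 4×43 = 172.
Optimal mix: 1×#2 + 4×#3 → weight 44, value 196.

196 pts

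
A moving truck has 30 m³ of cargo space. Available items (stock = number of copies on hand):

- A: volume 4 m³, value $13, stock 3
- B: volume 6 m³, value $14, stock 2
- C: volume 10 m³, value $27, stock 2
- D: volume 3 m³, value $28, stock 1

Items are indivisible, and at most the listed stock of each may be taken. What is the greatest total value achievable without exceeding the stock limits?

$96

Best selections within volume 30 and stock limits:
- 1×B + 2×C + 1×D: volume 29, value 96
- 1×A + 2×B + 1×C + 1×D: volume 29, value 96
- 1×A + 2×C + 1×D: volume 27, value 95
- 2×A + 1×B + 1×C + 1×D: volume 27, value 95
Best: $96.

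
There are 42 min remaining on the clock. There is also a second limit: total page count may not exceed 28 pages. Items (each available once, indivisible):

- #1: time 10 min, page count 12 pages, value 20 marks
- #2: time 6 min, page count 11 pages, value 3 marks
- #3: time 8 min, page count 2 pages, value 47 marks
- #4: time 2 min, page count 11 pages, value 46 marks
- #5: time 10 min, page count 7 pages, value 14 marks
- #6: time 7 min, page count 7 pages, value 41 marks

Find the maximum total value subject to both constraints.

Feasible sets respecting both limits:
- #3+#4+#5+#6: time 27, page count 27, value 148
- #3+#4+#6: time 17, page count 20, value 134
- #1+#3+#5+#6: time 35, page count 28, value 122
Best: 148 marks.

148 marks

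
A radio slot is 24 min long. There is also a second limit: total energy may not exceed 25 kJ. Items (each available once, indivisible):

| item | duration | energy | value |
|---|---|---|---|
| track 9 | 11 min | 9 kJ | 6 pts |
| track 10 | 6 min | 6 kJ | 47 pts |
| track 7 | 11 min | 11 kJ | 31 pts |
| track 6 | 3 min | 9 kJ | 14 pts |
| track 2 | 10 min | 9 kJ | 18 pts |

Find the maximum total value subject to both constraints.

Feasible sets respecting both limits:
- track 10+track 6+track 2: duration 19, energy 24, value 79
- track 10+track 7: duration 17, energy 17, value 78
- track 9+track 10+track 6: duration 20, energy 24, value 67
- track 10+track 2: duration 16, energy 15, value 65
Best: 79 pts.

79 pts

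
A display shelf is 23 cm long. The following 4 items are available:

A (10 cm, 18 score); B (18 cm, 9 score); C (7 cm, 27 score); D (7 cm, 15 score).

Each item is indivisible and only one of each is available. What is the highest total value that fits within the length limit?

45 score

Check high-value combinations within 23 cm:
- A+C: length 10+7=17, value 18+27=45
- C+D: length 7+7=14, value 27+15=42
- A+D: length 10+7=17, value 18+15=33
- C: length 7, value 27
Best: 45 score.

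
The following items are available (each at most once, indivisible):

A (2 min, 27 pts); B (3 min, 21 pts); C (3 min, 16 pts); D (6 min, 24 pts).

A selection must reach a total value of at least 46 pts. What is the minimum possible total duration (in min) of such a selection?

Subsets with value ≥ 46, sorted by total duration:
- A+B: duration 5, value 48
- A+B+C: duration 8, value 64
- A+D: duration 8, value 51
Minimum duration: 5 min.

5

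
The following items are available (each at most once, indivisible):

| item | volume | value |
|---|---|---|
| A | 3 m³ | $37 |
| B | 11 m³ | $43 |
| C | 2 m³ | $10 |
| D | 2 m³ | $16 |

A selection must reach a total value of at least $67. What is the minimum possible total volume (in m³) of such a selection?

14

Subsets with value ≥ 67, sorted by total volume:
- A+B: volume 14, value 80
- B+C+D: volume 15, value 69
Minimum volume: 14 m³.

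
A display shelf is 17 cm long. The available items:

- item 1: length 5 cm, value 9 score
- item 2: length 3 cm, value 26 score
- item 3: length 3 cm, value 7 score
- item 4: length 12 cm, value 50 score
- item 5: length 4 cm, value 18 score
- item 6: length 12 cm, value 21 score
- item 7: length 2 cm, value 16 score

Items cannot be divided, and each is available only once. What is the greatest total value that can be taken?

This is a 0/1 knapsack; check combinations near the capacity.
- item 2+item 4+item 7: length 3+12+2=17, value 26+50+16=92
- item 2+item 4: length 3+12=15, value 26+50=76
- item 1+item 2+item 3+item 5+item 7: length 5+3+3+4+2=17, value 9+26+7+18+16=76
- item 3+item 4+item 7: length 3+12+2=17, value 7+50+16=73
- item 1+item 2+item 5+item 7: length 5+3+4+2=14, value 9+26+18+16=69
Best: 92 score.

92 score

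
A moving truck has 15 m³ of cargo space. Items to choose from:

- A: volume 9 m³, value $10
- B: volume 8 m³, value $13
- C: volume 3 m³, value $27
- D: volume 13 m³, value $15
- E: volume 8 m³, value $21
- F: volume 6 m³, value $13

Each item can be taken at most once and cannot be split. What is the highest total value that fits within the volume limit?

Check high-value combinations within 15 m³:
- C+E: volume 3+8=11, value 27+21=48
- C+F: volume 3+6=9, value 27+13=40
- B+C: volume 8+3=11, value 13+27=40
- A+C: volume 9+3=12, value 10+27=37
Best: $48.

$48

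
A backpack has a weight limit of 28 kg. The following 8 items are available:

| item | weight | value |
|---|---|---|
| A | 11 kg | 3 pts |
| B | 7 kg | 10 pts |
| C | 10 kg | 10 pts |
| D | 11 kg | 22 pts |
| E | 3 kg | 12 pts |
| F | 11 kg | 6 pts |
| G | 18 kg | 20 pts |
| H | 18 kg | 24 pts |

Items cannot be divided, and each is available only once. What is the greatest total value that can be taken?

Check high-value combinations within 28 kg:
- B+E+H: weight 7+3+18=28, value 10+12+24=46
- B+D+E: weight 7+11+3=21, value 10+22+12=44
- C+D+E: weight 10+11+3=24, value 10+22+12=44
- B+C+D: weight 7+10+11=28, value 10+10+22=42
- B+E+G: weight 7+3+18=28, value 10+12+20=42
Best: 46 pts.

46 pts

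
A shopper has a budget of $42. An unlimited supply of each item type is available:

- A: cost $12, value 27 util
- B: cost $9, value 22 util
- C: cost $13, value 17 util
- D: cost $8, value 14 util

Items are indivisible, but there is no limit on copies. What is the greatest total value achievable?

Best value-per-unit is B at 22/9; filling with it alone gives 4×22 = 88.
Optimal mix: 2×A + 2×B → cost 42, value 98.

98 util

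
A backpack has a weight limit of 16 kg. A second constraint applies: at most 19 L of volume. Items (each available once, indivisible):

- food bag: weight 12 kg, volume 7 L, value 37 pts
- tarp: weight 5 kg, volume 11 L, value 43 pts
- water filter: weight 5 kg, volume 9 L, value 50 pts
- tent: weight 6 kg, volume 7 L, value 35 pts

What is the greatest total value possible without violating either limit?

Feasible sets respecting both limits:
- water filter+tent: weight 11, volume 16, value 85
- tarp+tent: weight 11, volume 18, value 78
- water filter: weight 5, volume 9, value 50
Best: 85 pts.

85 pts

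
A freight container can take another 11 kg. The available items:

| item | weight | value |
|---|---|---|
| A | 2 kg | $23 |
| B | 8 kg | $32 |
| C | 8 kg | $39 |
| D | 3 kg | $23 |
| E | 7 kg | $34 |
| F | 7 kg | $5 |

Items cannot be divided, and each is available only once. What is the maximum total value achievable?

$62

This is a 0/1 knapsack; check combinations near the capacity.
- A+C: weight 2+8=10, value 23+39=62
- C+D: weight 8+3=11, value 39+23=62
- A+E: weight 2+7=9, value 23+34=57
Best: $62.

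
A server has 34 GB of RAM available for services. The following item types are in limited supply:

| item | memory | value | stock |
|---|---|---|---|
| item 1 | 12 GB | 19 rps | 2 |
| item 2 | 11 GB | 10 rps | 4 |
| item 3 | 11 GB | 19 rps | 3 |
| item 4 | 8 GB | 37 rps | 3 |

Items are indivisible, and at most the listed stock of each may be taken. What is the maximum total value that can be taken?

Top feasible selections:
- 3×item 4: memory 24, value 111
- 1×item 3 + 2×item 4: memory 27, value 93
- 1×item 1 + 2×item 4: memory 28, value 93
- 1×item 2 + 2×item 4: memory 27, value 84
Best: 111 rps.

111 rps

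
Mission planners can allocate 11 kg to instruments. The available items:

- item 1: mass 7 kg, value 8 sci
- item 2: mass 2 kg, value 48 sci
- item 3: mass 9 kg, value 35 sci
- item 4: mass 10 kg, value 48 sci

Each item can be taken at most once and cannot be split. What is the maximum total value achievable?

83 sci

Check high-value combinations within 11 kg:
- item 2+item 3: mass 2+9=11, value 48+35=83
- item 1+item 2: mass 7+2=9, value 8+48=56
- item 2: mass 2, value 48
- item 4: mass 10, value 48
Best: 83 sci.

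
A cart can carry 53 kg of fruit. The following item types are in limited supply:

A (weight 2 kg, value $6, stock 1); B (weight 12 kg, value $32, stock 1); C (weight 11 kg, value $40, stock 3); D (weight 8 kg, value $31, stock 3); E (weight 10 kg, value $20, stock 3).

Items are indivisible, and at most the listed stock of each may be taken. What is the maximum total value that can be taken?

$188

Best selections within weight 53 and stock limits:
- 1×A + 3×C + 2×D: weight 51, value 188
- 1×B + 3×C + 1×D: weight 53, value 183
- 3×C + 2×D: weight 49, value 182
Best: $188.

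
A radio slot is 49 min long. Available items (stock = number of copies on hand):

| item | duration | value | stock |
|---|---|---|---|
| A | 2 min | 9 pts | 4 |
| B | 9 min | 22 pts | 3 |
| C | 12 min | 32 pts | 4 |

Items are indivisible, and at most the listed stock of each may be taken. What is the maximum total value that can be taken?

Top feasible selections:
- 2×A + 1×B + 3×C: duration 49, value 136
- 3×A + 2×B + 2×C: duration 48, value 135
Best: 136 pts.

136 pts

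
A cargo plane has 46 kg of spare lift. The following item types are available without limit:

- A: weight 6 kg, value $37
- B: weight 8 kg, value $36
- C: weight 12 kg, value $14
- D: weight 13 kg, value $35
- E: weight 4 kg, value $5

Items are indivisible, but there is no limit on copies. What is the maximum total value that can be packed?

Best value-per-unit is A at 37/6; filling with it alone gives 7×37 = 259.
Optimal mix: 7×A + 1×E → weight 46, value 264.

$264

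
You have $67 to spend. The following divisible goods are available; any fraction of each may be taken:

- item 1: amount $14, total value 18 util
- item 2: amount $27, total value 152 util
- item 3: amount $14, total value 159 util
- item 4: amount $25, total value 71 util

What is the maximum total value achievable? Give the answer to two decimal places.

383.29

Take in order of value per unit:
- item 3 (159/14 per unit): all 14 → value 159, running total 159.00
- item 2 (152/27 per unit): all 27 → value 152, running total 311.00
- item 4 (71/25 per unit): all 25 → value 71, running total 382.00
- item 1 (18/14 per unit): 1 of 14 → value 1×18/14 = 1.2857, running total 383.29
Total 383.29.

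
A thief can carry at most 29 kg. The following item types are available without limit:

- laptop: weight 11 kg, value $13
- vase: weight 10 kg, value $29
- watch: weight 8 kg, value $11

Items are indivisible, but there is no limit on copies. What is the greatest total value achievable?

$69

Best value-per-unit is vase at 29/10; filling with it alone gives 2×29 = 58.
Optimal mix: 2×vase + 1×watch → weight 28, value 69.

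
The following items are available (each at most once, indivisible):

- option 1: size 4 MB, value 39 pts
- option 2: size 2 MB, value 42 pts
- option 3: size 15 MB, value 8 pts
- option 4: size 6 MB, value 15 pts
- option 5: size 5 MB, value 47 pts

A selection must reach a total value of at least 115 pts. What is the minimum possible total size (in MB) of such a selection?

Subsets with value ≥ 115, sorted by total size:
- option 1+option 2+option 5: size 11, value 128
- option 1+option 2+option 4+option 5: size 17, value 143
Minimum size: 11 MB.

11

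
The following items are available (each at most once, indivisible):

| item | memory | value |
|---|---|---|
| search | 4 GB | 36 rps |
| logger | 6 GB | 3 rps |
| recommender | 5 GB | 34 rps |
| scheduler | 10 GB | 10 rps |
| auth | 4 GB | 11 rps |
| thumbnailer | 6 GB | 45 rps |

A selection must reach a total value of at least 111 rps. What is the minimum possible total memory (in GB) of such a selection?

Subsets with value ≥ 111, sorted by total memory:
- search+recommender+thumbnailer: memory 15, value 115
- search+recommender+auth+thumbnailer: memory 19, value 126
Minimum memory: 15 GB.

15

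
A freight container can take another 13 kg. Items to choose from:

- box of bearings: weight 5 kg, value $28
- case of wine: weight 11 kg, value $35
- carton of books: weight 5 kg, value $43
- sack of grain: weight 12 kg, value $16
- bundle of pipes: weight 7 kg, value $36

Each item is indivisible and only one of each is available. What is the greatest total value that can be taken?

Check high-value combinations within 13 kg:
- carton of books+bundle of pipes: weight 5+7=12, value 43+36=79
- box of bearings+carton of books: weight 5+5=10, value 28+43=71
- box of bearings+bundle of pipes: weight 5+7=12, value 28+36=64
Best: $79.

$79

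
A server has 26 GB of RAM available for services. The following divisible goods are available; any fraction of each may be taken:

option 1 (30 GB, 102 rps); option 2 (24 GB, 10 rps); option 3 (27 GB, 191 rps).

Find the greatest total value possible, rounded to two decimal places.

Take in order of value per unit:
- option 3 (191/27 per unit): 26 of 27 → value 26×191/27 = 183.9259, running total 183.93
Total 183.93.

183.93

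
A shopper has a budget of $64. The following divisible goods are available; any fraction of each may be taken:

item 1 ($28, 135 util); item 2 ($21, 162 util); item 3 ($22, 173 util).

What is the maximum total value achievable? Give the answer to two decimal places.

436.25

Take in order of value per unit:
- item 3 (173/22 per unit): all 22 → value 173, running total 173.00
- item 2 (162/21 per unit): all 21 → value 162, running total 335.00
- item 1 (135/28 per unit): 21 of 28 → value 21×135/28 = 101.2500, running total 436.25
Total 436.25.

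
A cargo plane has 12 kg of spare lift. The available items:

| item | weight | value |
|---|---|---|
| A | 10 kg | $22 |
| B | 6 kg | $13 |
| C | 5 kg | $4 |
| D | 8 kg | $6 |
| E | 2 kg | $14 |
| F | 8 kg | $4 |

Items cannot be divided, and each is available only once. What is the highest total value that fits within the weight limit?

$36

Check high-value combinations within 12 kg:
- A+E: weight 10+2=12, value 22+14=36
- B+E: weight 6+2=8, value 13+14=27
- A: weight 10, value 22
- D+E: weight 8+2=10, value 6+14=20
Best: $36.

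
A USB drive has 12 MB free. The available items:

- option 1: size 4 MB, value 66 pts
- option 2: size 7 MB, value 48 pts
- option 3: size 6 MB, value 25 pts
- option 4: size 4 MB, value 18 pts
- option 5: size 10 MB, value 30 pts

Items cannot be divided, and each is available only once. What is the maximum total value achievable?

Check high-value combinations within 12 MB:
- option 1+option 2: size 4+7=11, value 66+48=114
- option 1+option 3: size 4+6=10, value 66+25=91
- option 1+option 4: size 4+4=8, value 66+18=84
Best: 114 pts.

114 pts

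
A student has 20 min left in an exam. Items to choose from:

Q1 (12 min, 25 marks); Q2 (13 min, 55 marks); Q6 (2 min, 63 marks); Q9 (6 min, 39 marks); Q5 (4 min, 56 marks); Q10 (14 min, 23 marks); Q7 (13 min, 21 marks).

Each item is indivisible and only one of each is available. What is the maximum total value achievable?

174 marks

Check high-value combinations within 20 min:
- Q2+Q6+Q5: time 13+2+4=19, value 55+63+56=174
- Q6+Q9+Q5: time 2+6+4=12, value 63+39+56=158
- Q1+Q6+Q5: time 12+2+4=18, value 25+63+56=144
- Q6+Q5+Q10: time 2+4+14=20, value 63+56+23=142
Best: 174 marks.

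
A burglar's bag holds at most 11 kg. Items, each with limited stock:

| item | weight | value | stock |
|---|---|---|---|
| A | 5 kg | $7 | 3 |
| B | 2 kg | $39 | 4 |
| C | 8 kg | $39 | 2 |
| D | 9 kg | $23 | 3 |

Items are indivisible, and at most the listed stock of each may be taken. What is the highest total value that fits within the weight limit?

Top feasible selections:
- 4×B: weight 8, value 156
- 1×A + 3×B: weight 11, value 124
- 3×B: weight 6, value 117
- 1×A + 2×B: weight 9, value 85
Best: $156.

$156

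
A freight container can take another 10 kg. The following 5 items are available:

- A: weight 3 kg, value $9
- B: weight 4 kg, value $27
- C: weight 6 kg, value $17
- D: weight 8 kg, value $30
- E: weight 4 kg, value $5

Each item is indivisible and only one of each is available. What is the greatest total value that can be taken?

$44

Check high-value combinations within 10 kg:
- B+C: weight 4+6=10, value 27+17=44
- A+B: weight 3+4=7, value 9+27=36
- B+E: weight 4+4=8, value 27+5=32
- D: weight 8, value 30
Best: $44.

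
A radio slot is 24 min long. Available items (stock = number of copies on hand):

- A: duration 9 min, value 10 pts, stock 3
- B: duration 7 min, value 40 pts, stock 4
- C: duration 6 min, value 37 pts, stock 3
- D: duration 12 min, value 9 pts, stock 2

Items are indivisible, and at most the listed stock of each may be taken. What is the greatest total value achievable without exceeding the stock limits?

120 pts

Best selections within duration 24 and stock limits:
- 3×B: duration 21, value 120
- 2×B + 1×C: duration 20, value 117
Best: 120 pts.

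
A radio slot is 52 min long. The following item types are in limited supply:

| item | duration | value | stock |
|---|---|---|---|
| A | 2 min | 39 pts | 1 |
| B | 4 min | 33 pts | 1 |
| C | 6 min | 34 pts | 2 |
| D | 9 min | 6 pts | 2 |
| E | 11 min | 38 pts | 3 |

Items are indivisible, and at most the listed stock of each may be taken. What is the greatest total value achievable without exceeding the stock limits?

254 pts

Top feasible selections:
- 1×A + 1×B + 2×C + 3×E: duration 51, value 254
- 1×A + 1×B + 2×C + 1×D + 2×E: duration 49, value 222
- 1×A + 2×C + 3×E: duration 47, value 221
- 1×A + 1×B + 1×C + 3×E: duration 45, value 220
Best: 254 pts.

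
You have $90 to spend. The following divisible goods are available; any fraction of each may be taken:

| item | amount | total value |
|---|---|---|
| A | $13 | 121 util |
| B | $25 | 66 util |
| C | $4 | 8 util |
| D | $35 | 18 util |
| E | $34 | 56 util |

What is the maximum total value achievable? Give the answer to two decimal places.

258.20

Take in order of value per unit:
- A (121/13 per unit): all 13 → value 121, running total 121.00
- B (66/25 per unit): all 25 → value 66, running total 187.00
- C (8/4 per unit): all 4 → value 8, running total 195.00
- E (56/34 per unit): all 34 → value 56, running total 251.00
- D (18/35 per unit): 14 of 35 → value 14×18/35 = 7.2000, running total 258.20
Total 258.20.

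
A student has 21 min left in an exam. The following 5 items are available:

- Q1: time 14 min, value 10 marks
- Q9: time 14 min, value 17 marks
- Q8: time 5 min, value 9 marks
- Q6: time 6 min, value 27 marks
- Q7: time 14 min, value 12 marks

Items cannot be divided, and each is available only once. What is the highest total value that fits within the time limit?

44 marks

Check high-value combinations within 21 min:
- Q9+Q6: time 14+6=20, value 17+27=44
- Q6+Q7: time 6+14=20, value 27+12=39
- Q1+Q6: time 14+6=20, value 10+27=37
Best: 44 marks.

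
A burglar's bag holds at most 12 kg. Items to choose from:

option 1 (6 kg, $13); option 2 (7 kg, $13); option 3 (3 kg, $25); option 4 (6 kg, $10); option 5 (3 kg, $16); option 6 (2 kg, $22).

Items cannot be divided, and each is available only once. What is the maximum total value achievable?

Check high-value combinations within 12 kg:
- option 3+option 5+option 6: weight 3+3+2=8, value 25+16+22=63
- option 1+option 3+option 6: weight 6+3+2=11, value 13+25+22=60
- option 2+option 3+option 6: weight 7+3+2=12, value 13+25+22=60
- option 3+option 4+option 6: weight 3+6+2=11, value 25+10+22=57
- option 1+option 3+option 5: weight 6+3+3=12, value 13+25+16=54
Best: $63.

$63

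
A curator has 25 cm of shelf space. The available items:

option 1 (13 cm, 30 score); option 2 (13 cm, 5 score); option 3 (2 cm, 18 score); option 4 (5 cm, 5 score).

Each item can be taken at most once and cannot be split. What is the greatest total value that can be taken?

53 score

Check high-value combinations within 25 cm:
- option 1+option 3+option 4: length 13+2+5=20, value 30+18+5=53
- option 1+option 3: length 13+2=15, value 30+18=48
- option 1+option 4: length 13+5=18, value 30+5=35
- option 1: length 13, value 30
- option 2+option 3+option 4: length 13+2+5=20, value 5+18+5=28
Best: 53 score.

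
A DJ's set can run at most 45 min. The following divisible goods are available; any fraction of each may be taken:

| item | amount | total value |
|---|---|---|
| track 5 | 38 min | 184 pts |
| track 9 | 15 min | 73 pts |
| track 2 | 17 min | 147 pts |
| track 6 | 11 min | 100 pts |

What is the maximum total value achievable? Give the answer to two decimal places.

329.68

Take in order of value per unit:
- track 6 (100/11 per unit): all 11 → value 100, running total 100.00
- track 2 (147/17 per unit): all 17 → value 147, running total 247.00
- track 9 (73/15 per unit): all 15 → value 73, running total 320.00
- track 5 (184/38 per unit): 2 of 38 → value 2×184/38 = 9.6842, running total 329.68
Total 329.68.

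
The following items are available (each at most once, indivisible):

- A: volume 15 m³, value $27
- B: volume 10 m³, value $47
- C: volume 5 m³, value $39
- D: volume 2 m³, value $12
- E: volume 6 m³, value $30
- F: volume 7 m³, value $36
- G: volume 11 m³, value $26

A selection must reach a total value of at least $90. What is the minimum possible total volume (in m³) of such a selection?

17

Subsets with value ≥ 90, sorted by total volume:
- B+C+D: volume 17, value 98
- C+E+F: volume 18, value 105
- B+D+F: volume 19, value 95
- C+D+E+F: volume 20, value 117
Minimum volume: 17 m³.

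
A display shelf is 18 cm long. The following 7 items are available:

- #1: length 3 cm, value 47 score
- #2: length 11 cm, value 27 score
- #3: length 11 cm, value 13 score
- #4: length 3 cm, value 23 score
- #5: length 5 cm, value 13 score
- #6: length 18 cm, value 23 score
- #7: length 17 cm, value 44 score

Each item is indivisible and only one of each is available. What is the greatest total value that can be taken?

This is a 0/1 knapsack; check combinations near the capacity.
- #1+#2+#4: length 3+11+3=17, value 47+27+23=97
- #1+#4+#5: length 3+3+5=11, value 47+23+13=83
- #1+#3+#4: length 3+11+3=17, value 47+13+23=83
Best: 97 score.

97 score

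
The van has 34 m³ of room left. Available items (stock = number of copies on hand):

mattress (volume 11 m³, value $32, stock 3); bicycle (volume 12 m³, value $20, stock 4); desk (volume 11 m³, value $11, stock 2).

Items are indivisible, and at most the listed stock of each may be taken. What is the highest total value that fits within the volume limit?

$96

Top feasible selections:
- 3×mattress: volume 33, value 96
- 2×mattress + 1×bicycle: volume 34, value 84
Best: $96.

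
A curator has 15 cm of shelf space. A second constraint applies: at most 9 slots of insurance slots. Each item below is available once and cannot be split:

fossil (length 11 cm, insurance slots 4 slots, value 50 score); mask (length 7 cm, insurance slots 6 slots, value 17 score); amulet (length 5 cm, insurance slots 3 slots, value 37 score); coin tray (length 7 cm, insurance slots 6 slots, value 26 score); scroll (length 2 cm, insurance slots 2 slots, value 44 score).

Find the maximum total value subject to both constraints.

Feasible sets respecting both limits:
- fossil+scroll: length 13, insurance slots 6, value 94
- amulet+scroll: length 7, insurance slots 5, value 81
- coin tray+scroll: length 9, insurance slots 8, value 70
- amulet+coin tray: length 12, insurance slots 9, value 63
Best: 94 score.

94 score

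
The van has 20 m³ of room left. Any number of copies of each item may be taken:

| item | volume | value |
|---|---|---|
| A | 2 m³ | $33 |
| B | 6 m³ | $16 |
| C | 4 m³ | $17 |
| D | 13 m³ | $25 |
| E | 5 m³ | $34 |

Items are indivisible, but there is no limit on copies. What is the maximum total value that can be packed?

$330

Best value-per-unit is A at 33/2, and filling with it alone uses volume 10×2=20. No mix of the others beats 10×33 = 330.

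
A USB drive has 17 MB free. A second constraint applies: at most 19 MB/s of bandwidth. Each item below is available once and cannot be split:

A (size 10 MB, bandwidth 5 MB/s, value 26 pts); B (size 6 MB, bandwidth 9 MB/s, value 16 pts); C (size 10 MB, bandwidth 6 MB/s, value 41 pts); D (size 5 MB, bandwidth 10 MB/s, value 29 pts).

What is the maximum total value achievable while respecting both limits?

Feasible sets respecting both limits:
- C+D: size 15, bandwidth 16, value 70
- B+C: size 16, bandwidth 15, value 57
- A+D: size 15, bandwidth 15, value 55
- B+D: size 11, bandwidth 19, value 45
Best: 70 pts.

70 pts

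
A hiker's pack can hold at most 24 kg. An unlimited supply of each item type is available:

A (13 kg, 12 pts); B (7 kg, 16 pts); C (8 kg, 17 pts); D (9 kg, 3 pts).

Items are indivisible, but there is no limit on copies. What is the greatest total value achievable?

Best value-per-unit is B at 16/7; filling with it alone gives 3×16 = 48.
Optimal mix: 3×C → weight 24, value 51.

51 pts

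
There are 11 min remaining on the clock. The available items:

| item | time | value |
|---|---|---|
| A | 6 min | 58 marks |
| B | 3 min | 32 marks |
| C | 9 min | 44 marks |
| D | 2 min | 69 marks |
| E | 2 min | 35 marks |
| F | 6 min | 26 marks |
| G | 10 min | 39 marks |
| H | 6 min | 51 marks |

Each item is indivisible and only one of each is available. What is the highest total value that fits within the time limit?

Check high-value combinations within 11 min:
- A+D+E: time 6+2+2=10, value 58+69+35=162
- A+B+D: time 6+3+2=11, value 58+32+69=159
- D+E+H: time 2+2+6=10, value 69+35+51=155
- B+D+H: time 3+2+6=11, value 32+69+51=152
- B+D+E: time 3+2+2=7, value 32+69+35=136
Best: 162 marks.

162 marks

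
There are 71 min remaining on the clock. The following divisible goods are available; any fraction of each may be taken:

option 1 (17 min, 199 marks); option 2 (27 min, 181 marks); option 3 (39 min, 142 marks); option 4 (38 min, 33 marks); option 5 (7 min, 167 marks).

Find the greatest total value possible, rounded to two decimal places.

619.82

Take in order of value per unit:
- option 5 (167/7 per unit): all 7 → value 167, running total 167.00
- option 1 (199/17 per unit): all 17 → value 199, running total 366.00
- option 2 (181/27 per unit): all 27 → value 181, running total 547.00
- option 3 (142/39 per unit): 20 of 39 → value 20×142/39 = 72.8205, running total 619.82
Total 619.82.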